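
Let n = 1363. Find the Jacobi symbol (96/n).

Pull out 2^5: since 1363 ≡ 3 (mod 8), (2/1363) = -1, so (2/1363)^5 = -1.
Reciprocity: 3 ≡ 3 and 1363 ≡ 3 (mod 4), so (3/1363) = −(1363/3).
Reduce top mod 3: now compute (1/3).
Reached (1/3) = 1. Collecting the sign flips along the way, the symbol is +1.

1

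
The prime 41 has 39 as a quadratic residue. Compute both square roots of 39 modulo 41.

11, 30

41 ≡ 1 (mod 4), so we find a root by search.
Trying successive values, 11² = 121 ≡ 39 (mod 41). The other root is 41 − 11 = 30.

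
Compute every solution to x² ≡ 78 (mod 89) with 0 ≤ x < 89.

89 ≡ 1 (mod 4), so we find a root by search.
Trying successive values, 16² = 256 ≡ 78 (mod 89). The other root is 89 − 16 = 73.

16, 73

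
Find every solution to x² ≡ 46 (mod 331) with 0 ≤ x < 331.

Since 331 ≡ 3 (mod 4), a square root of 46 is 46^((331+1)/4) = 46^83 mod 331.
Repeated squaring: 46^2≡130, 46^4≡19, 46^8≡30, 46^16≡238, 46^32≡43, 46^64≡194 (mod 331).
46^83 = 46^(64+16+2+1) ≡ 276 (mod 331).
Check: 276² = 76176 ≡ 46 (mod 331). The two roots are 55 and 276.

55, 276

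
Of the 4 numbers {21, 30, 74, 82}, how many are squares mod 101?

(21/101) = +1 → QR.
(30/101) = +1 → QR.
(74/101) = -1 → non-residue.
(82/101) = +1 → QR.
Total quadratic residues among the 4: 3.

3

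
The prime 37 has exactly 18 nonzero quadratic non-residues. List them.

Square k = 1,…,18 (k and 37−k give the same square):
1²=1, 2²=4, 3²=9, 4²=16, 5²=25, 6²=36, 7²≡12, 8²≡27, 9²≡7, 10²≡26, 11²≡10, 12²≡33, 13²≡21, 14²≡11, 15²≡3, 16²≡34, 17²≡30, 18²≡28 (mod 37).
The residues are {1, 3, 4, 7, 9, 10, 11, 12, 16, 21, 25, 26, 27, 28, 30, 33, 34, 36}; the non-residues are the remaining 18 nonzero classes.

2, 5, 6, 8, 13, 14, 15, 17, 18, 19, 20, 22, 23, 24, 29, 31, 32, 35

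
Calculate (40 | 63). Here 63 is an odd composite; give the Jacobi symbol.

-1

Pull out 2^3: since 63 ≡ 7 (mod 8), (2/63) = +1, so (2/63)^3 = +1.
Reciprocity: 5 ≡ 1 and 63 ≡ 3 (mod 4), so (5/63) = +(63/5).
Reduce top mod 5: now compute (3/5).
Reciprocity: 3 ≡ 3 and 5 ≡ 1 (mod 4), so (3/5) = +(5/3).
Reduce top mod 3: now compute (2/3).
Pull out 2: since 3 ≡ 3 (mod 8), (2/3) = -1.
Reached (1/3) = 1. Collecting the sign flips along the way, the symbol is -1.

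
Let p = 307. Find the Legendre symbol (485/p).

-1

First reduce: 485 ≡ 178 (mod 307).
Pull out 2: since 307 ≡ 3 (mod 8), (2/307) = -1.
Reciprocity: 89 ≡ 1 and 307 ≡ 3 (mod 4), so (89/307) = +(307/89).
Reduce top mod 89: now compute (40/89).
Pull out 2^3: since 89 ≡ 1 (mod 8), (2/89) = +1, so (2/89)^3 = +1.
Reciprocity: 5 ≡ 1 and 89 ≡ 1 (mod 4), so (5/89) = +(89/5).
Reduce top mod 5: now compute (4/5).
Pull out 2^2: since 5 ≡ 5 (mod 8), (2/5) = -1, so (2/5)^2 = +1.
Reached (1/5) = 1. Collecting the sign flips along the way, the symbol is -1.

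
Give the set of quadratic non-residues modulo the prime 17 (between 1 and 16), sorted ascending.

Square k = 1,…,8 (k and 17−k give the same square):
1²=1, 2²=4, 3²=9, 4²=16, 5²≡8, 6²≡2, 7²≡15, 8²≡13 (mod 17).
The residues are {1, 2, 4, 8, 9, 13, 15, 16}; the non-residues are the remaining 8 nonzero classes.

3,5,6,7,10,11,12,14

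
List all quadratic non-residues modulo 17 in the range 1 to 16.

3 5 6 7 10 11 12 14

Square k = 1,…,8 (k and 17−k give the same square):
1²=1, 2²=4, 3²=9, 4²=16, 5²≡8, 6²≡2, 7²≡15, 8²≡13 (mod 17).
The residues are {1, 2, 4, 8, 9, 13, 15, 16}; the non-residues are the remaining 8 nonzero classes.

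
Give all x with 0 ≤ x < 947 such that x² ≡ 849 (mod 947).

144, 803

Since 947 ≡ 3 (mod 4), a square root of 849 is 849^((947+1)/4) = 849^237 mod 947.
Repeated squaring: 849^2≡134, 849^4≡910, 849^8≡422, 849^16≡48, 849^32≡410, 849^64≡481, 849^128≡293 (mod 947).
849^237 = 849^(128+64+32+8+4+1) ≡ 144 (mod 947).
Check: 144² = 20736 ≡ 849 (mod 947). The two roots are 144 and 803.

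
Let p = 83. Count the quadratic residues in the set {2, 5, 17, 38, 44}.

3

(2/83) = -1 → non-residue.
(5/83) = -1 → non-residue.
(17/83) = +1 → QR.
(38/83) = +1 → QR.
(44/83) = +1 → QR.
Total quadratic residues among the 5: 3.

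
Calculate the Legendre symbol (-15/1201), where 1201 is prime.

First reduce: -15 ≡ 1186 (mod 1201).
Pull out 2: since 1201 ≡ 1 (mod 8), (2/1201) = +1.
Reciprocity: 593 ≡ 1 and 1201 ≡ 1 (mod 4), so (593/1201) = +(1201/593).
Reduce top mod 593: now compute (15/593).
Reciprocity: 15 ≡ 3 and 593 ≡ 1 (mod 4), so (15/593) = +(593/15).
Reduce top mod 15: now compute (8/15).
Pull out 2^3: since 15 ≡ 7 (mod 8), (2/15) = +1, so (2/15)^3 = +1.
Reached (1/15) = 1. Collecting the sign flips along the way, the symbol is +1.

1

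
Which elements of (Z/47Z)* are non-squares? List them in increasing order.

5, 10, 11, 13, 15, 19, 20, 22, 23, 26, 29, 30, 31, 33, 35, 38, 39, 40, 41, 43, 44, 45, 46

Square k = 1,…,23 (k and 47−k give the same square):
1²=1, 2²=4, 3²=9, 4²=16, 5²=25, 6²=36, 7²≡2, 8²≡17, 9²≡34, 10²≡6, 11²≡27, 12²≡3, 13²≡28, 14²≡8, 15²≡37, 16²≡21, 17²≡7, 18²≡42, 19²≡32, 20²≡24, 21²≡18, 22²≡14, 23²≡12 (mod 47).
The residues are {1, 2, 3, 4, 6, 7, 8, 9, 12, 14, 16, 17, 18, 21, 24, 25, 27, 28, 32, 34, 36, 37, 42}; the non-residues are the remaining 23 nonzero classes.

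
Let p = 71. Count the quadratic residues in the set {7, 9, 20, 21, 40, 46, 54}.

(7/71) = -1 → non-residue.
(9/71) = +1 → QR.
(20/71) = +1 → QR.
(21/71) = -1 → non-residue.
(40/71) = +1 → QR.
(46/71) = -1 → non-residue.
(54/71) = +1 → QR.
Total quadratic residues among the 7: 4.

4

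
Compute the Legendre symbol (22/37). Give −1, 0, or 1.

Euler's criterion: (22/37) ≡ 22^18 (mod 37).
22^2 ≡ 3 (mod 37)
22^4 ≡ 9 (mod 37)
22^8 ≡ 7 (mod 37)
22^16 ≡ 12 (mod 37)
22^18 = 22^(16+2) ≡ 36 (mod 37).
Result is 36 ≡ −1, so (22/37) = −1.

-1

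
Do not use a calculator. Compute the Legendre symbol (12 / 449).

Euler's criterion: (12/449) ≡ 12^224 (mod 449).
12^2 ≡ 144 (mod 449)
12^4 ≡ 82 (mod 449)
12^8 ≡ 438 (mod 449)
12^16 ≡ 121 (mod 449)
12^32 ≡ 273 (mod 449)
12^64 ≡ 444 (mod 449)
12^128 ≡ 25 (mod 449)
12^224 = 12^(128+64+32) ≡ 448 (mod 449).
Result is 448 ≡ −1, so (12/449) = −1.

-1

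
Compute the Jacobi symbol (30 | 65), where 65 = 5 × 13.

Pull out 2: since 65 ≡ 1 (mod 8), (2/65) = +1.
Reciprocity: 15 ≡ 3 and 65 ≡ 1 (mod 4), so (15/65) = +(65/15).
Reduce top mod 15: now compute (5/15).
Reciprocity: 5 ≡ 1 and 15 ≡ 3 (mod 4), so (5/15) = +(15/5).
Reduce top mod 5: now compute (0/5).
Top reduces to 0: gcd > 1, so the symbol is 0.

0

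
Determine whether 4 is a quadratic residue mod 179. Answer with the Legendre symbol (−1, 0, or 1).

1

Pull out 2^2: since 179 ≡ 3 (mod 8), (2/179) = -1, so (2/179)^2 = +1.
Reached (1/179) = 1. Collecting the sign flips along the way, the symbol is +1.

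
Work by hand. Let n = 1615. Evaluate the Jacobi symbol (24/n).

Pull out 2^3: since 1615 ≡ 7 (mod 8), (2/1615) = +1, so (2/1615)^3 = +1.
Reciprocity: 3 ≡ 3 and 1615 ≡ 3 (mod 4), so (3/1615) = −(1615/3).
Reduce top mod 3: now compute (1/3).
Reached (1/3) = 1. Collecting the sign flips along the way, the symbol is -1.

-1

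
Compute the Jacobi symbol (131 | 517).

Reciprocity: 131 ≡ 3 and 517 ≡ 1 (mod 4), so (131/517) = +(517/131).
Reduce top mod 131: now compute (124/131).
Pull out 2^2: since 131 ≡ 3 (mod 8), (2/131) = -1, so (2/131)^2 = +1.
Reciprocity: 31 ≡ 3 and 131 ≡ 3 (mod 4), so (31/131) = −(131/31).
Reduce top mod 31: now compute (7/31).
Reciprocity: 7 ≡ 3 and 31 ≡ 3 (mod 4), so (7/31) = −(31/7).
Reduce top mod 7: now compute (3/7).
Reciprocity: 3 ≡ 3 and 7 ≡ 3 (mod 4), so (3/7) = −(7/3).
Reduce top mod 3: now compute (1/3).
Reached (1/3) = 1. Collecting the sign flips along the way, the symbol is -1.

-1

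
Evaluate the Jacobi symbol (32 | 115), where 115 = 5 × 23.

Pull out 2^5: since 115 ≡ 3 (mod 8), (2/115) = -1, so (2/115)^5 = -1.
Reached (1/115) = 1. Collecting the sign flips along the way, the symbol is -1.

-1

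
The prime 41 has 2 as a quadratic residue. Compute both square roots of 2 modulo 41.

17, 24

41 ≡ 1 (mod 4), so we find a root by search.
Trying successive values, 17² = 289 ≡ 2 (mod 41). The other root is 41 − 17 = 24.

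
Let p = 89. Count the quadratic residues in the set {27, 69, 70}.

(27/89) = -1 → non-residue.
(69/89) = +1 → QR.
(70/89) = -1 → non-residue.
Total quadratic residues among the 3: 1.

1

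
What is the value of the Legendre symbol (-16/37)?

Euler's criterion: (-16/37) ≡ 21^18 (mod 37).
21^2 ≡ 34 (mod 37)
21^4 ≡ 9 (mod 37)
21^8 ≡ 7 (mod 37)
21^16 ≡ 12 (mod 37)
21^18 = 21^(16+2) ≡ 1 (mod 37).
Result is 1, so (-16/37) = 1.

1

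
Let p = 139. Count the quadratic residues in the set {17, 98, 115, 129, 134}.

(17/139) = -1 → non-residue.
(98/139) = -1 → non-residue.
(115/139) = -1 → non-residue.
(129/139) = +1 → QR.
(134/139) = -1 → non-residue.
Total quadratic residues among the 5: 1.

1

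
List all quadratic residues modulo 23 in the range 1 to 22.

1 2 3 4 6 8 9 12 13 16 18

Square k = 1,…,11 (k and 23−k give the same square):
1²=1, 2²=4, 3²=9, 4²=16, 5²≡2, 6²≡13, 7²≡3, 8²≡18, 9²≡12, 10²≡8, 11²≡6 (mod 23).
So the quadratic residues mod 23 are {1, 2, 3, 4, 6, 8, 9, 12, 13, 16, 18}.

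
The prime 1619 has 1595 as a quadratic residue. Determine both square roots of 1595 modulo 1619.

775, 844

Since 1619 ≡ 3 (mod 4), a square root of 1595 is 1595^((1619+1)/4) = 1595^405 mod 1619.
Repeated squaring: 1595^2≡576, 1595^4≡1500, 1595^8≡1209, 1595^16≡1343, 1595^32≡83, 1595^64≡413, 1595^128≡574, 1595^256≡819 (mod 1619).
1595^405 = 1595^(256+128+16+4+1) ≡ 844 (mod 1619).
Check: 844² = 712336 ≡ 1595 (mod 1619). The two roots are 775 and 844.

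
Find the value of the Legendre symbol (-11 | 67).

1

First reduce: -11 ≡ 56 (mod 67).
Pull out 2^3: since 67 ≡ 3 (mod 8), (2/67) = -1, so (2/67)^3 = -1.
Reciprocity: 7 ≡ 3 and 67 ≡ 3 (mod 4), so (7/67) = −(67/7).
Reduce top mod 7: now compute (4/7).
Pull out 2^2: since 7 ≡ 7 (mod 8), (2/7) = +1, so (2/7)^2 = +1.
Reached (1/7) = 1. Collecting the sign flips along the way, the symbol is +1.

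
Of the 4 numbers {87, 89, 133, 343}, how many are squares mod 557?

2

(87/557) = -1 → non-residue.
(89/557) = -1 → non-residue.
(133/557) = +1 → QR.
(343/557) = +1 → QR.
Total quadratic residues among the 4: 2.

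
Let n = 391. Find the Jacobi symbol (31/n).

-1

Reciprocity: 31 ≡ 3 and 391 ≡ 3 (mod 4), so (31/391) = −(391/31).
Reduce top mod 31: now compute (19/31).
Reciprocity: 19 ≡ 3 and 31 ≡ 3 (mod 4), so (19/31) = −(31/19).
Reduce top mod 19: now compute (12/19).
Pull out 2^2: since 19 ≡ 3 (mod 8), (2/19) = -1, so (2/19)^2 = +1.
Reciprocity: 3 ≡ 3 and 19 ≡ 3 (mod 4), so (3/19) = −(19/3).
Reduce top mod 3: now compute (1/3).
Reached (1/3) = 1. Collecting the sign flips along the way, the symbol is -1.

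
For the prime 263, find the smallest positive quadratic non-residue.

(2/263) = +1, so 2 is a residue.
(3/263) = +1, so 3 is a residue.
(4/263) = +1, so 4 is a residue.
(5/263) = −1, so 5 is the smallest positive non-residue mod 263.

5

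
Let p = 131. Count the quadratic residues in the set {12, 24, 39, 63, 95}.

3

(12/131) = +1 → QR.
(24/131) = -1 → non-residue.
(39/131) = +1 → QR.
(63/131) = +1 → QR.
(95/131) = -1 → non-residue.
Total quadratic residues among the 5: 3.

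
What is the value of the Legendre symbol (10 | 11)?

-1

Pull out 2: since 11 ≡ 3 (mod 8), (2/11) = -1.
Reciprocity: 5 ≡ 1 and 11 ≡ 3 (mod 4), so (5/11) = +(11/5).
Reduce top mod 5: now compute (1/5).
Reached (1/5) = 1. Collecting the sign flips along the way, the symbol is -1.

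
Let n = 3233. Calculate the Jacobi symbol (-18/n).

1

First reduce: -18 ≡ 3215 (mod 3233).
Reciprocity: 3215 ≡ 3 and 3233 ≡ 1 (mod 4), so (3215/3233) = +(3233/3215).
Reduce top mod 3215: now compute (18/3215).
Pull out 2: since 3215 ≡ 7 (mod 8), (2/3215) = +1.
Reciprocity: 9 ≡ 1 and 3215 ≡ 3 (mod 4), so (9/3215) = +(3215/9).
Reduce top mod 9: now compute (2/9).
Pull out 2: since 9 ≡ 1 (mod 8), (2/9) = +1.
Reached (1/9) = 1. Collecting the sign flips along the way, the symbol is +1.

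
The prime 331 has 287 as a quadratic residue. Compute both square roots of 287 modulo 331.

87, 244

Since 331 ≡ 3 (mod 4), a square root of 287 is 287^((331+1)/4) = 287^83 mod 331.
Repeated squaring: 287^2≡281, 287^4≡183, 287^8≡58, 287^16≡54, 287^32≡268, 287^64≡328 (mod 331).
287^83 = 287^(64+16+2+1) ≡ 87 (mod 331).
Check: 87² = 7569 ≡ 287 (mod 331). The two roots are 87 and 244.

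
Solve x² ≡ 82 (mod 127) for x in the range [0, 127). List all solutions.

35, 92

Since 127 ≡ 3 (mod 4), a square root of 82 is 82^((127+1)/4) = 82^32 mod 127.
Repeated squaring: 82^2≡120, 82^4≡49, 82^8≡115, 82^16≡17, 82^32≡35 (mod 127).
82^32 = 82^(32) ≡ 35 (mod 127).
Check: 35² = 1225 ≡ 82 (mod 127). The two roots are 35 and 92.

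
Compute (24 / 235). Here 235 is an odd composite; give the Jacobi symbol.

1

Pull out 2^3: since 235 ≡ 3 (mod 8), (2/235) = -1, so (2/235)^3 = -1.
Reciprocity: 3 ≡ 3 and 235 ≡ 3 (mod 4), so (3/235) = −(235/3).
Reduce top mod 3: now compute (1/3).
Reached (1/3) = 1. Collecting the sign flips along the way, the symbol is +1.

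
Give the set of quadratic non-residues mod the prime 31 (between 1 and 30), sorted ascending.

Square k = 1,…,15 (k and 31−k give the same square):
1²=1, 2²=4, 3²=9, 4²=16, 5²=25, 6²≡5, 7²≡18, 8²≡2, 9²≡19, 10²≡7, 11²≡28, 12²≡20, 13²≡14, 14²≡10, 15²≡8 (mod 31).
The residues are {1, 2, 4, 5, 7, 8, 9, 10, 14, 16, 18, 19, 20, 25, 28}; the non-residues are the remaining 15 nonzero classes.

3,6,11,12,13,15,17,21,22,23,24,26,27,29,30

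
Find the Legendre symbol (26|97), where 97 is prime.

-1

Pull out 2: since 97 ≡ 1 (mod 8), (2/97) = +1.
Reciprocity: 13 ≡ 1 and 97 ≡ 1 (mod 4), so (13/97) = +(97/13).
Reduce top mod 13: now compute (6/13).
Pull out 2: since 13 ≡ 5 (mod 8), (2/13) = -1.
Reciprocity: 3 ≡ 3 and 13 ≡ 1 (mod 4), so (3/13) = +(13/3).
Reduce top mod 3: now compute (1/3).
Reached (1/3) = 1. Collecting the sign flips along the way, the symbol is -1.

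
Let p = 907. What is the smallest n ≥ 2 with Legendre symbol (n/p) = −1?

2

(2/907) = −1, so 2 is the smallest positive non-residue mod 907.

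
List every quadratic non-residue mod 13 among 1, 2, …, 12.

Square k = 1,…,6 (k and 13−k give the same square):
1²=1, 2²=4, 3²=9, 4²≡3, 5²≡12, 6²≡10 (mod 13).
The residues are {1, 3, 4, 9, 10, 12}; the non-residues are the remaining 6 nonzero classes.

2, 5, 6, 7, 8, 11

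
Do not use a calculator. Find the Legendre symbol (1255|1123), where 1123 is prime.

1

Euler's criterion: (1255/1123) ≡ 132^561 (mod 1123).
132^2 ≡ 579 (mod 1123)
132^4 ≡ 587 (mod 1123)
132^8 ≡ 931 (mod 1123)
132^16 ≡ 928 (mod 1123)
132^32 ≡ 966 (mod 1123)
132^64 ≡ 1066 (mod 1123)
132^128 ≡ 1003 (mod 1123)
132^256 ≡ 924 (mod 1123)
132^512 ≡ 296 (mod 1123)
132^561 = 132^(512+32+16+1) ≡ 1 (mod 1123).
Result is 1, so (1255/1123) = 1.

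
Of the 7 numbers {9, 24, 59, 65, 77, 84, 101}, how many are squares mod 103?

2

(9/103) = +1 → QR.
(24/103) = -1 → non-residue.
(59/103) = +1 → QR.
(65/103) = -1 → non-residue.
(77/103) = -1 → non-residue.
(84/103) = -1 → non-residue.
(101/103) = -1 → non-residue.
Total quadratic residues among the 7: 2.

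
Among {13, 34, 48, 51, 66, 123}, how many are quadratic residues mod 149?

(13/149) = -1 → non-residue.
(34/149) = -1 → non-residue.
(48/149) = -1 → non-residue.
(51/149) = -1 → non-residue.
(66/149) = -1 → non-residue.
(123/149) = +1 → QR.
Total quadratic residues among the 6: 1.

1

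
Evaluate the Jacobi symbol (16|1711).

Pull out 2^4: since 1711 ≡ 7 (mod 8), (2/1711) = +1, so (2/1711)^4 = +1.
Reached (1/1711) = 1. Collecting the sign flips along the way, the symbol is +1.

1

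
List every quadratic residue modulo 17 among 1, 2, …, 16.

1,2,4,8,9,13,15,16

Square k = 1,…,8 (k and 17−k give the same square):
1²=1, 2²=4, 3²=9, 4²=16, 5²≡8, 6²≡2, 7²≡15, 8²≡13 (mod 17).
So the quadratic residues mod 17 are {1, 2, 4, 8, 9, 13, 15, 16}.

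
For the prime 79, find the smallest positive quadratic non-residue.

3

(2/79) = +1, so 2 is a residue.
(3/79) = −1, so 3 is the smallest positive non-residue mod 79.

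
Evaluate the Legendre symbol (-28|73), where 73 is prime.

-1

First reduce: -28 ≡ 45 (mod 73).
Reciprocity: 45 ≡ 1 and 73 ≡ 1 (mod 4), so (45/73) = +(73/45).
Reduce top mod 45: now compute (28/45).
Pull out 2^2: since 45 ≡ 5 (mod 8), (2/45) = -1, so (2/45)^2 = +1.
Reciprocity: 7 ≡ 3 and 45 ≡ 1 (mod 4), so (7/45) = +(45/7).
Reduce top mod 7: now compute (3/7).
Reciprocity: 3 ≡ 3 and 7 ≡ 3 (mod 4), so (3/7) = −(7/3).
Reduce top mod 3: now compute (1/3).
Reached (1/3) = 1. Collecting the sign flips along the way, the symbol is -1.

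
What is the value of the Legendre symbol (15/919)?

-1

Euler's criterion: (15/919) ≡ 15^459 (mod 919).
15^2 ≡ 225 (mod 919)
15^4 ≡ 80 (mod 919)
15^8 ≡ 886 (mod 919)
15^16 ≡ 170 (mod 919)
15^32 ≡ 411 (mod 919)
15^64 ≡ 744 (mod 919)
15^128 ≡ 298 (mod 919)
15^256 ≡ 580 (mod 919)
15^459 = 15^(256+128+64+8+2+1) ≡ 918 (mod 919).
Result is 918 ≡ −1, so (15/919) = −1.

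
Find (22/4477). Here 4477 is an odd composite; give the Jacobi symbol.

Pull out 2: since 4477 ≡ 5 (mod 8), (2/4477) = -1.
Reciprocity: 11 ≡ 3 and 4477 ≡ 1 (mod 4), so (11/4477) = +(4477/11).
Reduce top mod 11: now compute (0/11).
Top reduces to 0: gcd > 1, so the symbol is 0.

0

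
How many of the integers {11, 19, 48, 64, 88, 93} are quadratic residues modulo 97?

(11/97) = +1 → QR.
(19/97) = -1 → non-residue.
(48/97) = +1 → QR.
(64/97) = +1 → QR.
(88/97) = +1 → QR.
(93/97) = +1 → QR.
Total quadratic residues among the 6: 5.

5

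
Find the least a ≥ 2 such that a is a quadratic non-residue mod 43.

(2/43) = −1, so 2 is the smallest positive non-residue mod 43.

2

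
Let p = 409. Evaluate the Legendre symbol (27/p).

1

Reciprocity: 27 ≡ 3 and 409 ≡ 1 (mod 4), so (27/409) = +(409/27).
Reduce top mod 27: now compute (4/27).
Pull out 2^2: since 27 ≡ 3 (mod 8), (2/27) = -1, so (2/27)^2 = +1.
Reached (1/27) = 1. Collecting the sign flips along the way, the symbol is +1.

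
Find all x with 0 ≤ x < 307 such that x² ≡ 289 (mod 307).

Since 307 ≡ 3 (mod 4), a square root of 289 is 289^((307+1)/4) = 289^77 mod 307.
Repeated squaring: 289^2≡17, 289^4≡289, 289^8≡17, 289^16≡289, 289^32≡17, 289^64≡289 (mod 307).
289^77 = 289^(64+8+4+1) ≡ 17 (mod 307).
Check: 17² = 289 ≡ 289 (mod 307). The two roots are 17 and 290.

17, 290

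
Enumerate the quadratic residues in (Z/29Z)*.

1 4 5 6 7 9 13 16 20 22 23 24 25 28

Square k = 1,…,14 (k and 29−k give the same square):
1²=1, 2²=4, 3²=9, 4²=16, 5²=25, 6²≡7, 7²≡20, 8²≡6, 9²≡23, 10²≡13, 11²≡5, 12²≡28, 13²≡24, 14²≡22 (mod 29).
So the quadratic residues mod 29 are {1, 4, 5, 6, 7, 9, 13, 16, 20, 22, 23, 24, 25, 28}.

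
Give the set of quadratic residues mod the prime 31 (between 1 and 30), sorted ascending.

1,2,4,5,7,8,9,10,14,16,18,19,20,25,28

Square k = 1,…,15 (k and 31−k give the same square):
1²=1, 2²=4, 3²=9, 4²=16, 5²=25, 6²≡5, 7²≡18, 8²≡2, 9²≡19, 10²≡7, 11²≡28, 12²≡20, 13²≡14, 14²≡10, 15²≡8 (mod 31).
So the quadratic residues mod 31 are {1, 2, 4, 5, 7, 8, 9, 10, 14, 16, 18, 19, 20, 25, 28}.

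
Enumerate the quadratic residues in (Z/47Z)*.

1,2,3,4,6,7,8,9,12,14,16,17,18,21,24,25,27,28,32,34,36,37,42

Square k = 1,…,23 (k and 47−k give the same square):
1²=1, 2²=4, 3²=9, 4²=16, 5²=25, 6²=36, 7²≡2, 8²≡17, 9²≡34, 10²≡6, 11²≡27, 12²≡3, 13²≡28, 14²≡8, 15²≡37, 16²≡21, 17²≡7, 18²≡42, 19²≡32, 20²≡24, 21²≡18, 22²≡14, 23²≡12 (mod 47).
So the quadratic residues mod 47 are {1, 2, 3, 4, 6, 7, 8, 9, 12, 14, 16, 17, 18, 21, 24, 25, 27, 28, 32, 34, 36, 37, 42}.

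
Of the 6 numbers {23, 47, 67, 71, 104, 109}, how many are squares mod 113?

2

(23/113) = -1 → non-residue.
(47/113) = -1 → non-residue.
(67/113) = -1 → non-residue.
(71/113) = -1 → non-residue.
(104/113) = +1 → QR.
(109/113) = +1 → QR.
Total quadratic residues among the 6: 2.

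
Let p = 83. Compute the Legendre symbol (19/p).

-1

Reciprocity: 19 ≡ 3 and 83 ≡ 3 (mod 4), so (19/83) = −(83/19).
Reduce top mod 19: now compute (7/19).
Reciprocity: 7 ≡ 3 and 19 ≡ 3 (mod 4), so (7/19) = −(19/7).
Reduce top mod 7: now compute (5/7).
Reciprocity: 5 ≡ 1 and 7 ≡ 3 (mod 4), so (5/7) = +(7/5).
Reduce top mod 5: now compute (2/5).
Pull out 2: since 5 ≡ 5 (mod 8), (2/5) = -1.
Reached (1/5) = 1. Collecting the sign flips along the way, the symbol is -1.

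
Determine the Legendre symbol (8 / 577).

Pull out 2^3: since 577 ≡ 1 (mod 8), (2/577) = +1, so (2/577)^3 = +1.
Reached (1/577) = 1. Collecting the sign flips along the way, the symbol is +1.

1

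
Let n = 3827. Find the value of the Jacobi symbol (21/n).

Reciprocity: 21 ≡ 1 and 3827 ≡ 3 (mod 4), so (21/3827) = +(3827/21).
Reduce top mod 21: now compute (5/21).
Reciprocity: 5 ≡ 1 and 21 ≡ 1 (mod 4), so (5/21) = +(21/5).
Reduce top mod 5: now compute (1/5).
Reached (1/5) = 1. Collecting the sign flips along the way, the symbol is +1.

1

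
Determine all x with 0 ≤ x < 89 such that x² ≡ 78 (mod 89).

16, 73

89 ≡ 1 (mod 4), so we find a root by search.
Trying successive values, 16² = 256 ≡ 78 (mod 89). The other root is 89 − 16 = 73.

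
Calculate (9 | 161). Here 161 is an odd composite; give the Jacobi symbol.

Reciprocity: 9 ≡ 1 and 161 ≡ 1 (mod 4), so (9/161) = +(161/9).
Reduce top mod 9: now compute (8/9).
Pull out 2^3: since 9 ≡ 1 (mod 8), (2/9) = +1, so (2/9)^3 = +1.
Reached (1/9) = 1. Collecting the sign flips along the way, the symbol is +1.

1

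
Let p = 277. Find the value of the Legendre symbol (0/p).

0

Top reduces to 0: gcd > 1, so the symbol is 0.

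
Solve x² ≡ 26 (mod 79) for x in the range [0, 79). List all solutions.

37, 42

Since 79 ≡ 3 (mod 4), a square root of 26 is 26^((79+1)/4) = 26^20 mod 79.
Repeated squaring: 26^2≡44, 26^4≡40, 26^8≡20, 26^16≡5 (mod 79).
26^20 = 26^(16+4) ≡ 42 (mod 79).
Check: 42² = 1764 ≡ 26 (mod 79). The two roots are 37 and 42.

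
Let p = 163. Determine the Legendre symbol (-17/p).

1

Euler's criterion: (-17/163) ≡ 146^81 (mod 163).
146^2 ≡ 126 (mod 163)
146^4 ≡ 65 (mod 163)
146^8 ≡ 150 (mod 163)
146^16 ≡ 6 (mod 163)
146^32 ≡ 36 (mod 163)
146^64 ≡ 155 (mod 163)
146^81 = 146^(64+16+1) ≡ 1 (mod 163).
Result is 1, so (-17/163) = 1.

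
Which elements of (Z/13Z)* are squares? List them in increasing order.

1,3,4,9,10,12

Square k = 1,…,6 (k and 13−k give the same square):
1²=1, 2²=4, 3²=9, 4²≡3, 5²≡12, 6²≡10 (mod 13).
So the quadratic residues mod 13 are {1, 3, 4, 9, 10, 12}.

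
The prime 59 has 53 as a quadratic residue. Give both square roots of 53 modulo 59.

Since 59 ≡ 3 (mod 4), a square root of 53 is 53^((59+1)/4) = 53^15 mod 59.
Repeated squaring: 53^2≡36, 53^4≡57, 53^8≡4 (mod 59).
53^15 = 53^(8+4+2+1) ≡ 17 (mod 59).
Check: 17² = 289 ≡ 53 (mod 59). The two roots are 17 and 42.

17, 42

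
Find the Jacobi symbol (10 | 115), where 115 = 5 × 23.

0

Pull out 2: since 115 ≡ 3 (mod 8), (2/115) = -1.
Reciprocity: 5 ≡ 1 and 115 ≡ 3 (mod 4), so (5/115) = +(115/5).
Reduce top mod 5: now compute (0/5).
Top reduces to 0: gcd > 1, so the symbol is 0.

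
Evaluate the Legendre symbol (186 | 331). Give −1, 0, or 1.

Pull out 2: since 331 ≡ 3 (mod 8), (2/331) = -1.
Reciprocity: 93 ≡ 1 and 331 ≡ 3 (mod 4), so (93/331) = +(331/93).
Reduce top mod 93: now compute (52/93).
Pull out 2^2: since 93 ≡ 5 (mod 8), (2/93) = -1, so (2/93)^2 = +1.
Reciprocity: 13 ≡ 1 and 93 ≡ 1 (mod 4), so (13/93) = +(93/13).
Reduce top mod 13: now compute (2/13).
Pull out 2: since 13 ≡ 5 (mod 8), (2/13) = -1.
Reached (1/13) = 1. Collecting the sign flips along the way, the symbol is +1.

1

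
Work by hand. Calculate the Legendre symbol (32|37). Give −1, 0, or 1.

-1

Pull out 2^5: since 37 ≡ 5 (mod 8), (2/37) = -1, so (2/37)^5 = -1.
Reached (1/37) = 1. Collecting the sign flips along the way, the symbol is -1.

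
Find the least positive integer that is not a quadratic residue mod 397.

(2/397) = −1, so 2 is the smallest positive non-residue mod 397.

2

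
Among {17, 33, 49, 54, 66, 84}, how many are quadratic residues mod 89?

(17/89) = +1 → QR.
(33/89) = -1 → non-residue.
(49/89) = +1 → QR.
(54/89) = -1 → non-residue.
(66/89) = -1 → non-residue.
(84/89) = +1 → QR.
Total quadratic residues among the 6: 3.

3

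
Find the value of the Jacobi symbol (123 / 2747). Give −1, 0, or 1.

Reciprocity: 123 ≡ 3 and 2747 ≡ 3 (mod 4), so (123/2747) = −(2747/123).
Reduce top mod 123: now compute (41/123).
Reciprocity: 41 ≡ 1 and 123 ≡ 3 (mod 4), so (41/123) = +(123/41).
Reduce top mod 41: now compute (0/41).
Top reduces to 0: gcd > 1, so the symbol is 0.

0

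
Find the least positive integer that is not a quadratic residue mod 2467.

(2/2467) = −1, so 2 is the smallest positive non-residue mod 2467.

2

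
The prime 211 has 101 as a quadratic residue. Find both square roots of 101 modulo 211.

34, 177

Since 211 ≡ 3 (mod 4), a square root of 101 is 101^((211+1)/4) = 101^53 mod 211.
Repeated squaring: 101^2≡73, 101^4≡54, 101^8≡173, 101^16≡178, 101^32≡34 (mod 211).
101^53 = 101^(32+16+4+1) ≡ 34 (mod 211).
Check: 34² = 1156 ≡ 101 (mod 211). The two roots are 34 and 177.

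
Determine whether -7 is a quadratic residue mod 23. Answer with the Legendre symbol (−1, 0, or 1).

1

First reduce: -7 ≡ 16 (mod 23).
Pull out 2^4: since 23 ≡ 7 (mod 8), (2/23) = +1, so (2/23)^4 = +1.
Reached (1/23) = 1. Collecting the sign flips along the way, the symbol is +1.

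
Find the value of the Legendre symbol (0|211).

Top reduces to 0: gcd > 1, so the symbol is 0.

0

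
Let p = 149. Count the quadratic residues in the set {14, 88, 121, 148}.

(14/149) = -1 → non-residue.
(88/149) = +1 → QR.
(121/149) = +1 → QR.
(148/149) = +1 → QR.
Total quadratic residues among the 4: 3.

3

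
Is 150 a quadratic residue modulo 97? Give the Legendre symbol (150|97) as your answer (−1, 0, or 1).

Euler's criterion: (150/97) ≡ 53^48 (mod 97).
53^2 ≡ 93 (mod 97)
53^4 ≡ 16 (mod 97)
53^8 ≡ 62 (mod 97)
53^16 ≡ 61 (mod 97)
53^32 ≡ 35 (mod 97)
53^48 = 53^(32+16) ≡ 1 (mod 97).
Result is 1, so (150/97) = 1.

1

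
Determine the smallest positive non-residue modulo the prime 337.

5

(2/337) = +1, so 2 is a residue.
(3/337) = +1, so 3 is a residue.
(4/337) = +1, so 4 is a residue.
(5/337) = −1, so 5 is the smallest positive non-residue mod 337.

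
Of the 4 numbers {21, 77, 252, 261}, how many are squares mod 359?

0

(21/359) = -1 → non-residue.
(77/359) = -1 → non-residue.
(252/359) = -1 → non-residue.
(261/359) = -1 → non-residue.
Total quadratic residues among the 4: 0.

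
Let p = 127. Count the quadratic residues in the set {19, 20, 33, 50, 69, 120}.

4

(19/127) = +1 → QR.
(20/127) = -1 → non-residue.
(33/127) = -1 → non-residue.
(50/127) = +1 → QR.
(69/127) = +1 → QR.
(120/127) = +1 → QR.
Total quadratic residues among the 6: 4.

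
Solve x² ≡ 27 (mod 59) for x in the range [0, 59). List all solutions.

26, 33

Since 59 ≡ 3 (mod 4), a square root of 27 is 27^((59+1)/4) = 27^15 mod 59.
Repeated squaring: 27^2≡21, 27^4≡28, 27^8≡17 (mod 59).
27^15 = 27^(8+4+2+1) ≡ 26 (mod 59).
Check: 26² = 676 ≡ 27 (mod 59). The two roots are 26 and 33.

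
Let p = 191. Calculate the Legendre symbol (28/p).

-1

Euler's criterion: (28/191) ≡ 28^95 (mod 191).
28^2 ≡ 20 (mod 191)
28^4 ≡ 18 (mod 191)
28^8 ≡ 133 (mod 191)
28^16 ≡ 117 (mod 191)
28^32 ≡ 128 (mod 191)
28^64 ≡ 149 (mod 191)
28^95 = 28^(64+16+8+4+2+1) ≡ 190 (mod 191).
Result is 190 ≡ −1, so (28/191) = −1.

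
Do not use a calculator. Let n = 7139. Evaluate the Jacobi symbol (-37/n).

1

First reduce: -37 ≡ 7102 (mod 7139).
Pull out 2: since 7139 ≡ 3 (mod 8), (2/7139) = -1.
Reciprocity: 3551 ≡ 3 and 7139 ≡ 3 (mod 4), so (3551/7139) = −(7139/3551).
Reduce top mod 3551: now compute (37/3551).
Reciprocity: 37 ≡ 1 and 3551 ≡ 3 (mod 4), so (37/3551) = +(3551/37).
Reduce top mod 37: now compute (36/37).
Pull out 2^2: since 37 ≡ 5 (mod 8), (2/37) = -1, so (2/37)^2 = +1.
Reciprocity: 9 ≡ 1 and 37 ≡ 1 (mod 4), so (9/37) = +(37/9).
Reduce top mod 9: now compute (1/9).
Reached (1/9) = 1. Collecting the sign flips along the way, the symbol is +1.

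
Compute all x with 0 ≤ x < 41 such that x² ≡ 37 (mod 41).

18, 23

41 ≡ 1 (mod 4), so we find a root by search.
Trying successive values, 18² = 324 ≡ 37 (mod 41). The other root is 41 − 18 = 23.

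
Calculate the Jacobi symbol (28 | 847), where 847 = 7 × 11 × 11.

Pull out 2^2: since 847 ≡ 7 (mod 8), (2/847) = +1, so (2/847)^2 = +1.
Reciprocity: 7 ≡ 3 and 847 ≡ 3 (mod 4), so (7/847) = −(847/7).
Reduce top mod 7: now compute (0/7).
Top reduces to 0: gcd > 1, so the symbol is 0.

0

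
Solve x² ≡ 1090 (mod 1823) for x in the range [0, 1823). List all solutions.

Since 1823 ≡ 3 (mod 4), a square root of 1090 is 1090^((1823+1)/4) = 1090^456 mod 1823.
Repeated squaring: 1090^2≡1327, 1090^4≡1734, 1090^8≡629, 1090^16≡50, 1090^32≡677, 1090^64≡756, 1090^128≡937, 1090^256≡1106 (mod 1823).
1090^456 = 1090^(256+128+64+8) ≡ 1254 (mod 1823).
Check: 1254² = 1572516 ≡ 1090 (mod 1823). The two roots are 569 and 1254.

569, 1254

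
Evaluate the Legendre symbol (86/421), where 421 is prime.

1

Euler's criterion: (86/421) ≡ 86^210 (mod 421).
86^2 ≡ 239 (mod 421)
86^4 ≡ 286 (mod 421)
86^8 ≡ 122 (mod 421)
86^16 ≡ 149 (mod 421)
86^32 ≡ 309 (mod 421)
86^64 ≡ 335 (mod 421)
86^128 ≡ 239 (mod 421)
86^210 = 86^(128+64+16+2) ≡ 1 (mod 421).
Result is 1, so (86/421) = 1.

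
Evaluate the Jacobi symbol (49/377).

Reciprocity: 49 ≡ 1 and 377 ≡ 1 (mod 4), so (49/377) = +(377/49).
Reduce top mod 49: now compute (34/49).
Pull out 2: since 49 ≡ 1 (mod 8), (2/49) = +1.
Reciprocity: 17 ≡ 1 and 49 ≡ 1 (mod 4), so (17/49) = +(49/17).
Reduce top mod 17: now compute (15/17).
Reciprocity: 15 ≡ 3 and 17 ≡ 1 (mod 4), so (15/17) = +(17/15).
Reduce top mod 15: now compute (2/15).
Pull out 2: since 15 ≡ 7 (mod 8), (2/15) = +1.
Reached (1/15) = 1. Collecting the sign flips along the way, the symbol is +1.

1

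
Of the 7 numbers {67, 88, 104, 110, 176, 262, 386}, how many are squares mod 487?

(67/487) = +1 → QR.
(88/487) = -1 → non-residue.
(104/487) = -1 → non-residue.
(110/487) = +1 → QR.
(176/487) = -1 → non-residue.
(262/487) = -1 → non-residue.
(386/487) = +1 → QR.
Total quadratic residues among the 7: 3.

3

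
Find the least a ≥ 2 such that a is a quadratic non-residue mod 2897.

3

(2/2897) = +1, so 2 is a residue.
(3/2897) = −1, so 3 is the smallest positive non-residue mod 2897.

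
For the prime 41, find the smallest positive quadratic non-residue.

(2/41) = +1, so 2 is a residue.
(3/41) = −1, so 3 is the smallest positive non-residue mod 41.

3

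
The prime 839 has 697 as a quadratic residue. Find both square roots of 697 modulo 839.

273, 566

Since 839 ≡ 3 (mod 4), a square root of 697 is 697^((839+1)/4) = 697^210 mod 839.
Repeated squaring: 697^2≡28, 697^4≡784, 697^8≡508, 697^16≡491, 697^32≡288, 697^64≡722, 697^128≡265 (mod 839).
697^210 = 697^(128+64+16+2) ≡ 566 (mod 839).
Check: 566² = 320356 ≡ 697 (mod 839). The two roots are 273 and 566.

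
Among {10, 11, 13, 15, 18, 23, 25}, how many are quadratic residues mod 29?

3

(10/29) = -1 → non-residue.
(11/29) = -1 → non-residue.
(13/29) = +1 → QR.
(15/29) = -1 → non-residue.
(18/29) = -1 → non-residue.
(23/29) = +1 → QR.
(25/29) = +1 → QR.
Total quadratic residues among the 7: 3.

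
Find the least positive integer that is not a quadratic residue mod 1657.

5

(2/1657) = +1, so 2 is a residue.
(3/1657) = +1, so 3 is a residue.
(4/1657) = +1, so 4 is a residue.
(5/1657) = −1, so 5 is the smallest positive non-residue mod 1657.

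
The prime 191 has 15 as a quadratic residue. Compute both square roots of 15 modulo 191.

46, 145

Since 191 ≡ 3 (mod 4), a square root of 15 is 15^((191+1)/4) = 15^48 mod 191.
Repeated squaring: 15^2≡34, 15^4≡10, 15^8≡100, 15^16≡68, 15^32≡40 (mod 191).
15^48 = 15^(32+16) ≡ 46 (mod 191).
Check: 46² = 2116 ≡ 15 (mod 191). The two roots are 46 and 145.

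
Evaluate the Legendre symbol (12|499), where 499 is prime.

-1

Pull out 2^2: since 499 ≡ 3 (mod 8), (2/499) = -1, so (2/499)^2 = +1.
Reciprocity: 3 ≡ 3 and 499 ≡ 3 (mod 4), so (3/499) = −(499/3).
Reduce top mod 3: now compute (1/3).
Reached (1/3) = 1. Collecting the sign flips along the way, the symbol is -1.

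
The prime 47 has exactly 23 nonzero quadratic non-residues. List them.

5,10,11,13,15,19,20,22,23,26,29,30,31,33,35,38,39,40,41,43,44,45,46

Square k = 1,…,23 (k and 47−k give the same square):
1²=1, 2²=4, 3²=9, 4²=16, 5²=25, 6²=36, 7²≡2, 8²≡17, 9²≡34, 10²≡6, 11²≡27, 12²≡3, 13²≡28, 14²≡8, 15²≡37, 16²≡21, 17²≡7, 18²≡42, 19²≡32, 20²≡24, 21²≡18, 22²≡14, 23²≡12 (mod 47).
The residues are {1, 2, 3, 4, 6, 7, 8, 9, 12, 14, 16, 17, 18, 21, 24, 25, 27, 28, 32, 34, 36, 37, 42}; the non-residues are the remaining 23 nonzero classes.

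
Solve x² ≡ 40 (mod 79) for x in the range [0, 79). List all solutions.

Since 79 ≡ 3 (mod 4), a square root of 40 is 40^((79+1)/4) = 40^20 mod 79.
Repeated squaring: 40^2≡20, 40^4≡5, 40^8≡25, 40^16≡72 (mod 79).
40^20 = 40^(16+4) ≡ 44 (mod 79).
Check: 44² = 1936 ≡ 40 (mod 79). The two roots are 35 and 44.

35, 44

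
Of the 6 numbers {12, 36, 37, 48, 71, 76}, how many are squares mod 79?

2

(12/79) = -1 → non-residue.
(36/79) = +1 → QR.
(37/79) = -1 → non-residue.
(48/79) = -1 → non-residue.
(71/79) = -1 → non-residue.
(76/79) = +1 → QR.
Total quadratic residues among the 6: 2.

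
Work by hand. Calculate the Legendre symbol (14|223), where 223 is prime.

Pull out 2: since 223 ≡ 7 (mod 8), (2/223) = +1.
Reciprocity: 7 ≡ 3 and 223 ≡ 3 (mod 4), so (7/223) = −(223/7).
Reduce top mod 7: now compute (6/7).
Pull out 2: since 7 ≡ 7 (mod 8), (2/7) = +1.
Reciprocity: 3 ≡ 3 and 7 ≡ 3 (mod 4), so (3/7) = −(7/3).
Reduce top mod 3: now compute (1/3).
Reached (1/3) = 1. Collecting the sign flips along the way, the symbol is +1.

1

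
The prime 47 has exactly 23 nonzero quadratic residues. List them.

1 2 3 4 6 7 8 9 12 14 16 17 18 21 24 25 27 28 32 34 36 37 42

Square k = 1,…,23 (k and 47−k give the same square):
1²=1, 2²=4, 3²=9, 4²=16, 5²=25, 6²=36, 7²≡2, 8²≡17, 9²≡34, 10²≡6, 11²≡27, 12²≡3, 13²≡28, 14²≡8, 15²≡37, 16²≡21, 17²≡7, 18²≡42, 19²≡32, 20²≡24, 21²≡18, 22²≡14, 23²≡12 (mod 47).
So the quadratic residues mod 47 are {1, 2, 3, 4, 6, 7, 8, 9, 12, 14, 16, 17, 18, 21, 24, 25, 27, 28, 32, 34, 36, 37, 42}.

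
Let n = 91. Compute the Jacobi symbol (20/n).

1

Pull out 2^2: since 91 ≡ 3 (mod 8), (2/91) = -1, so (2/91)^2 = +1.
Reciprocity: 5 ≡ 1 and 91 ≡ 3 (mod 4), so (5/91) = +(91/5).
Reduce top mod 5: now compute (1/5).
Reached (1/5) = 1. Collecting the sign flips along the way, the symbol is +1.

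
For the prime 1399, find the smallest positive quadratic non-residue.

3

(2/1399) = +1, so 2 is a residue.
(3/1399) = −1, so 3 is the smallest positive non-residue mod 1399.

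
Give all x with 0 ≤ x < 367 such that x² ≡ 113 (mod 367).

150, 217

Since 367 ≡ 3 (mod 4), a square root of 113 is 113^((367+1)/4) = 113^92 mod 367.
Repeated squaring: 113^2≡291, 113^4≡271, 113^8≡41, 113^16≡213, 113^32≡228, 113^64≡237 (mod 367).
113^92 = 113^(64+16+8+4) ≡ 217 (mod 367).
Check: 217² = 47089 ≡ 113 (mod 367). The two roots are 150 and 217.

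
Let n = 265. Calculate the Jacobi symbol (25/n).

Reciprocity: 25 ≡ 1 and 265 ≡ 1 (mod 4), so (25/265) = +(265/25).
Reduce top mod 25: now compute (15/25).
Reciprocity: 15 ≡ 3 and 25 ≡ 1 (mod 4), so (15/25) = +(25/15).
Reduce top mod 15: now compute (10/15).
Pull out 2: since 15 ≡ 7 (mod 8), (2/15) = +1.
Reciprocity: 5 ≡ 1 and 15 ≡ 3 (mod 4), so (5/15) = +(15/5).
Reduce top mod 5: now compute (0/5).
Top reduces to 0: gcd > 1, so the symbol is 0.

0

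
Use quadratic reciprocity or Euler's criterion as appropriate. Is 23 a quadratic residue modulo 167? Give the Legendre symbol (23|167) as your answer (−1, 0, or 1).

-1

Reciprocity: 23 ≡ 3 and 167 ≡ 3 (mod 4), so (23/167) = −(167/23).
Reduce top mod 23: now compute (6/23).
Pull out 2: since 23 ≡ 7 (mod 8), (2/23) = +1.
Reciprocity: 3 ≡ 3 and 23 ≡ 3 (mod 4), so (3/23) = −(23/3).
Reduce top mod 3: now compute (2/3).
Pull out 2: since 3 ≡ 3 (mod 8), (2/3) = -1.
Reached (1/3) = 1. Collecting the sign flips along the way, the symbol is -1.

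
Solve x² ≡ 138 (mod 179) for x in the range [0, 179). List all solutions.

Since 179 ≡ 3 (mod 4), a square root of 138 is 138^((179+1)/4) = 138^45 mod 179.
Repeated squaring: 138^2≡70, 138^4≡67, 138^8≡14, 138^16≡17, 138^32≡110 (mod 179).
138^45 = 138^(32+8+4+1) ≡ 106 (mod 179).
Check: 106² = 11236 ≡ 138 (mod 179). The two roots are 73 and 106.

73, 106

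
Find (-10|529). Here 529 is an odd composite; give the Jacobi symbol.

1

First reduce: -10 ≡ 519 (mod 529).
Reciprocity: 519 ≡ 3 and 529 ≡ 1 (mod 4), so (519/529) = +(529/519).
Reduce top mod 519: now compute (10/519).
Pull out 2: since 519 ≡ 7 (mod 8), (2/519) = +1.
Reciprocity: 5 ≡ 1 and 519 ≡ 3 (mod 4), so (5/519) = +(519/5).
Reduce top mod 5: now compute (4/5).
Pull out 2^2: since 5 ≡ 5 (mod 8), (2/5) = -1, so (2/5)^2 = +1.
Reached (1/5) = 1. Collecting the sign flips along the way, the symbol is +1.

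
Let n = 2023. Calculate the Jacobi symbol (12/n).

Pull out 2^2: since 2023 ≡ 7 (mod 8), (2/2023) = +1, so (2/2023)^2 = +1.
Reciprocity: 3 ≡ 3 and 2023 ≡ 3 (mod 4), so (3/2023) = −(2023/3).
Reduce top mod 3: now compute (1/3).
Reached (1/3) = 1. Collecting the sign flips along the way, the symbol is -1.

-1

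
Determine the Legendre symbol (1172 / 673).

1

Euler's criterion: (1172/673) ≡ 499^336 (mod 673).
499^2 ≡ 664 (mod 673)
499^4 ≡ 81 (mod 673)
499^8 ≡ 504 (mod 673)
499^16 ≡ 295 (mod 673)
499^32 ≡ 208 (mod 673)
499^64 ≡ 192 (mod 673)
499^128 ≡ 522 (mod 673)
499^256 ≡ 592 (mod 673)
499^336 = 499^(256+64+16) ≡ 1 (mod 673).
Result is 1, so (1172/673) = 1.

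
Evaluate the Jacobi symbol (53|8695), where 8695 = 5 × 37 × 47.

Reciprocity: 53 ≡ 1 and 8695 ≡ 3 (mod 4), so (53/8695) = +(8695/53).
Reduce top mod 53: now compute (3/53).
Reciprocity: 3 ≡ 3 and 53 ≡ 1 (mod 4), so (3/53) = +(53/3).
Reduce top mod 3: now compute (2/3).
Pull out 2: since 3 ≡ 3 (mod 8), (2/3) = -1.
Reached (1/3) = 1. Collecting the sign flips along the way, the symbol is -1.

-1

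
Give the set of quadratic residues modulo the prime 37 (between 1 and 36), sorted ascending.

Square k = 1,…,18 (k and 37−k give the same square):
1²=1, 2²=4, 3²=9, 4²=16, 5²=25, 6²=36, 7²≡12, 8²≡27, 9²≡7, 10²≡26, 11²≡10, 12²≡33, 13²≡21, 14²≡11, 15²≡3, 16²≡34, 17²≡30, 18²≡28 (mod 37).
So the quadratic residues mod 37 are {1, 3, 4, 7, 9, 10, 11, 12, 16, 21, 25, 26, 27, 28, 30, 33, 34, 36}.

1,3,4,7,9,10,11,12,16,21,25,26,27,28,30,33,34,36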